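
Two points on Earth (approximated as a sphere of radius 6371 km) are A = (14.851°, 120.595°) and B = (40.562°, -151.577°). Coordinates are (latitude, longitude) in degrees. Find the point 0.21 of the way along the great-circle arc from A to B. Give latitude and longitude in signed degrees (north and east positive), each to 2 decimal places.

The central angle between A and B is δ = 1.3750 rad.
With f = 0.21, the slerp weights are sin((1−f)δ)/sin δ = 0.9021 and sin(fδ)/sin δ = 0.2903.
Weighted sum of the unit vectors: (0.9021)·(-0.4920,0.8320,0.2563) + (0.2903)·(-0.6681,-0.3616,0.6503) = (-0.6378, 0.6456, 0.4200).
Converting back: φ = atan2(z, √(x²+y²)) = 24.83°, λ = atan2(y, x) = 134.65°.

24.83°, 134.65°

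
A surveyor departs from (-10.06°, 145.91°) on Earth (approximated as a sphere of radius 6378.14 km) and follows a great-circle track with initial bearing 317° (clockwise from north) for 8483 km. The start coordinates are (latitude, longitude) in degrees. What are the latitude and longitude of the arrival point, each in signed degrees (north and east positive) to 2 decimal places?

Angular distance δ = d/R = 8483/6378.14 = 1.33001 rad; initial bearing θ = 5.5327 rad.
sin φ₂ = sin φ₁ cos δ + cos φ₁ sin δ cos θ = (-0.1747)(0.2385) + (0.9846)(0.9712)(0.7314) = 0.6577, so φ₂ = 41.12°.
Δλ = atan2(sin θ sin δ cos φ₁, cos δ − sin φ₁ sin φ₂) = atan2(-0.6521, 0.3533) = -61.550°.
λ₂ = 145.910° − 61.550° = 84.36°.

41.12°, 84.36°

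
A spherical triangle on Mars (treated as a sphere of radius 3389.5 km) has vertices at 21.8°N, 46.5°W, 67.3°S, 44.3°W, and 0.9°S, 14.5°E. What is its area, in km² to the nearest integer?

Side lengths (central angles): a = 1.3547, b = 1.1105, c = 1.5554 rad; semiperimeter s = 2.0103.
By l'Huilier's theorem, tan(E/4) = √[tan(s/2) tan((s−a)/2) tan((s−b)/2) tan((s−c)/2)], giving spherical excess E = 0.9599 rad.
Area = E·R² = 0.9599 × (3389.5)² ≈ 11027976 km².

11027976 km²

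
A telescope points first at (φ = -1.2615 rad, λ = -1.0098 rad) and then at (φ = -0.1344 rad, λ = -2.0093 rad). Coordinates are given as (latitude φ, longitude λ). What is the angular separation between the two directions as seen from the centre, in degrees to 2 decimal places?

73.10°

Let φ₁ = -1.2615 rad, φ₂ = -0.1344 rad, and Δλ = -0.9995 rad.
Haversine: a = sin²(Δφ/2) + cos φ₁ cos φ₂ sin²(Δλ/2) = 0.2854 + (0.3044)(0.9910)(0.2296) = 0.35463.
Central angle c = 2·arcsin(√a) = 1.27579 rad.
So the angular separation is 73.10°.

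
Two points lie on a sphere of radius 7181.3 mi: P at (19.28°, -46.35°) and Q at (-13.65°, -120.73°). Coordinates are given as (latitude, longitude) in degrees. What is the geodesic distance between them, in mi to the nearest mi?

10060 mi

With latitudes φ₁ = 19.280°, φ₂ = -13.650° and longitude difference Δλ = -74.380°:
cos c = sin φ₁ sin φ₂ + cos φ₁ cos φ₂ cos Δλ = (0.3302)(-0.2360) + (0.9439)(0.9718)(0.2693) = 0.16906,
so c = arccos(0.16906) = 1.40092 rad.
Distance = R·c = 7181.3 × 1.4009 ≈ 10060 mi.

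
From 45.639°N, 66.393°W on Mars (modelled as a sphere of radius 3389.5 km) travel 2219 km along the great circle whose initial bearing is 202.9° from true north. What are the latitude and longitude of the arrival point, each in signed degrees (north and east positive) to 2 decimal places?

10.08°, -80.32°

Angular distance δ = d/R = 2219/3389.5 = 0.65467 rad; initial bearing θ = 3.5413 rad.
sin φ₂ = sin φ₁ cos δ + cos φ₁ sin δ cos θ = (0.7149)(0.7932) + (0.6992)(0.6089)(-0.9212) = 0.1750, so φ₂ = 10.08°.
Δλ = atan2(sin θ sin δ cos φ₁, cos δ − sin φ₁ sin φ₂) = atan2(-0.1657, 0.6682) = -13.925°.
λ₂ = -66.393° − 13.925° = -80.32°.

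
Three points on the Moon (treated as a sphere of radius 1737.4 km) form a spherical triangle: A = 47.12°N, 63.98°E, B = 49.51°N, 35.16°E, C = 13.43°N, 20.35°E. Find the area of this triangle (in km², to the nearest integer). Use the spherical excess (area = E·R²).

320314 km²

Side lengths (central angles): a = 0.6645, b = 0.8642, c = 0.3350 rad; semiperimeter s = 0.9319.
By l'Huilier's theorem, tan(E/4) = √[tan(s/2) tan((s−a)/2) tan((s−b)/2) tan((s−c)/2)], giving spherical excess E = 0.1061 rad.
Area = E·R² = 0.1061 × (1737.4)² ≈ 320314 km².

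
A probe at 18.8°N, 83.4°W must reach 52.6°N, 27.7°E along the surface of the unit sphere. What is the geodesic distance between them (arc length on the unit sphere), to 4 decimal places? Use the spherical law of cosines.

1.5218

With latitudes φ₁ = 18.800°, φ₂ = 52.600° and longitude difference Δλ = 111.100°:
cos c = sin φ₁ sin φ₂ + cos φ₁ cos φ₂ cos Δλ = (0.3223)(0.7944) + (0.9466)(0.6074)(-0.3600) = 0.04902,
so c = arccos(0.04902) = 1.52175 rad.
On the unit sphere the arc length equals the central angle: 1.5218.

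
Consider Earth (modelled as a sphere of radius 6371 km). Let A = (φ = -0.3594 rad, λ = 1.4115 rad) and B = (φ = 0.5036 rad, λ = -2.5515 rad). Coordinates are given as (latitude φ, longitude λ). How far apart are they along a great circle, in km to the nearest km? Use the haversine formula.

Let φ₁ = -0.3594 rad, φ₂ = 0.5036 rad, and Δλ = 2.3202 rad.
Haversine: a = sin²(Δφ/2) + cos φ₁ cos φ₂ sin²(Δλ/2) = 0.1749 + (0.9361)(0.8759)(0.8406) = 0.86412.
Central angle c = 2·arcsin(√a) = 2.38654 rad.
Distance = R·c = 6371 × 2.3865 ≈ 15205 km.

15205 km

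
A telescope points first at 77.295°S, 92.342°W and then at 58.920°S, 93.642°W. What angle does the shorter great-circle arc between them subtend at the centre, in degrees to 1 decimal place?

With latitudes φ₁ = -77.295°, φ₂ = -58.920° and longitude difference Δλ = -1.300°:
cos c = sin φ₁ sin φ₂ + cos φ₁ cos φ₂ cos Δλ = (-0.9755)(-0.8564) + (0.2199)(0.5162)(0.9997) = 0.94898,
so c = arccos(0.94898) = 0.32080 rad.
So the angular separation is 18.4°.

18.4°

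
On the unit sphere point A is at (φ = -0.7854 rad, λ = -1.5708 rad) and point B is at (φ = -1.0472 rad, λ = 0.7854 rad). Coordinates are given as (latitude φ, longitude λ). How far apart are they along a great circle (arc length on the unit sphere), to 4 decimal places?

1.2000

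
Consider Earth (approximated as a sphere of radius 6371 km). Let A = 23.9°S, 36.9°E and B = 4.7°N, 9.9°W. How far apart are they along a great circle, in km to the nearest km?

5983 km

With latitudes φ₁ = -23.900°, φ₂ = 4.700° and longitude difference Δλ = -46.800°:
cos c = sin φ₁ sin φ₂ + cos φ₁ cos φ₂ cos Δλ = (-0.4051)(0.0819) + (0.9143)(0.9966)(0.6845) = 0.59055,
so c = arccos(0.59055) = 0.93906 rad.
Distance = R·c = 6371 × 0.9391 ≈ 5983 km.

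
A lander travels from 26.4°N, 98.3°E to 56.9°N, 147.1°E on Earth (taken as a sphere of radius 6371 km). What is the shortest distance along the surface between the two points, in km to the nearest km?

5115 km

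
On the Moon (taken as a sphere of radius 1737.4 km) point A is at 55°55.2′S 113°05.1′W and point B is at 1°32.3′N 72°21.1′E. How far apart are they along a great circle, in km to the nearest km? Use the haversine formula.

With latitudes φ₁ = -55.920°, φ₂ = 1.538° and longitude difference Δλ = -174.563°:
Haversine: a = sin²(Δφ/2) + cos φ₁ cos φ₂ sin²(Δλ/2) = 0.2310 + (0.5603)(0.9996)(0.9978) = 0.78993.
Central angle c = 2·arcsin(√a) = 2.18936 rad.
Distance = R·c = 1737.4 × 2.1894 ≈ 3804 km.

3804 km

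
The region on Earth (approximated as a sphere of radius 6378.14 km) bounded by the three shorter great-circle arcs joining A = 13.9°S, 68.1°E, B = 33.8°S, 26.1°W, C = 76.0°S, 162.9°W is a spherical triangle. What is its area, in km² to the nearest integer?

43323674 km²

Side lengths (central angles): a = 1.1667, b = 1.4854, c = 1.4962 rad; semiperimeter s = 2.0741.
By l'Huilier's theorem, tan(E/4) = √[tan(s/2) tan((s−a)/2) tan((s−b)/2) tan((s−c)/2)], giving spherical excess E = 1.0650 rad.
Area = E·R² = 1.0650 × (6378.14)² ≈ 43323674 km².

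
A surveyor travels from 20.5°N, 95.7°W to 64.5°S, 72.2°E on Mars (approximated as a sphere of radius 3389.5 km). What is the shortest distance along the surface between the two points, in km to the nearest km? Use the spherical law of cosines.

In radians: φ₁ = 0.3578, φ₂ = -1.1257, Δλ = 167.900° = 2.9304 rad.
cos c = sin φ₁ sin φ₂ + cos φ₁ cos φ₂ cos Δλ = (0.3502)(-0.9026) + (0.9367)(0.4305)(-0.9778) = -0.71038,
so c = arccos(-0.71038) = 2.36084 rad.
Distance = R·c = 3389.5 × 2.3608 ≈ 8002 km.

8002 km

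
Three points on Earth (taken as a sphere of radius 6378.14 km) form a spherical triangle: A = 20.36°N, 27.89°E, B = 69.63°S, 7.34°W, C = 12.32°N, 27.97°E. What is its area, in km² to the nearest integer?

Side lengths (central angles): a = 1.4932, b = 0.1403, c = 1.6304 rad; semiperimeter s = 1.6320.
By l'Huilier's theorem, tan(E/4) = √[tan(s/2) tan((s−a)/2) tan((s−b)/2) tan((s−c)/2)], giving spherical excess E = 0.0293 rad.
Area = E·R² = 0.0293 × (6378.14)² ≈ 1191850 km².

1191850 km²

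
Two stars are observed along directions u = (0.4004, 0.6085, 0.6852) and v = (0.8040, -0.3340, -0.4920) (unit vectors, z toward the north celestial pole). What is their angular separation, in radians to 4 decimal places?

1.7910 rad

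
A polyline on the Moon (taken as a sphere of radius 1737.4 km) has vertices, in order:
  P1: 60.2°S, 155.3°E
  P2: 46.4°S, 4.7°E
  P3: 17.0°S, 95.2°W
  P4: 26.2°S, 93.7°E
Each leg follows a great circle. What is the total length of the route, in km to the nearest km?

8825 km

Leg P1→P2: central angle 1.2347 rad, distance 2145.1 km.
Leg P2→P3: central angle 1.4723 rad, distance 2558.0 km.
Leg P3→P4: central angle 2.3726 rad, distance 4122.2 km.
Total: 2145.1 + 2558.0 + 4122.2 ≈ 8825 km.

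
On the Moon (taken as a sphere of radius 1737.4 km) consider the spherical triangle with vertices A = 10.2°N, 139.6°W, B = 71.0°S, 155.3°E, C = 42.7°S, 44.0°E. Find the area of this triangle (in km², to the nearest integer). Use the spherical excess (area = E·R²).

1008937 km²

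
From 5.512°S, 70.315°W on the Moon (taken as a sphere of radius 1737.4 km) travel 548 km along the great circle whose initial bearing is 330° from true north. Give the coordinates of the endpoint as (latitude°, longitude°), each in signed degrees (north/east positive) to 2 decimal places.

Angular distance δ = d/R = 548/1737.4 = 0.31541 rad; initial bearing θ = 5.7596 rad.
sin φ₂ = sin φ₁ cos δ + cos φ₁ sin δ cos θ = (-0.0961)(0.9507) + (0.9954)(0.3102)(0.8660) = 0.1761, so φ₂ = 10.14°.
Δλ = atan2(sin θ sin δ cos φ₁, cos δ − sin φ₁ sin φ₂) = atan2(-0.1544, 0.9676) = -9.066°.
λ₂ = -70.315° − 9.066° = -79.38°.

10.14°, -79.38°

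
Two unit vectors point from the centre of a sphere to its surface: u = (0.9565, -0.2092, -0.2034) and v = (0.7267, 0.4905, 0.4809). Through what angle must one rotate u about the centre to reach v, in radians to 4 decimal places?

1.0533 rad

u·v = 0.4947; |u| = 1.0000, |v| = 1.0000.
cos θ = (u·v)/(|u||v|) = 0.4947, so θ = 1.0533 rad.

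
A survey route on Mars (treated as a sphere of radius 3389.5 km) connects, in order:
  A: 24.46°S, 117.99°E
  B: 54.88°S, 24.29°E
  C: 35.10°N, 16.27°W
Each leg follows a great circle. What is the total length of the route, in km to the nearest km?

9981 km

Leg A→B: central angle 1.2610 rad, distance 4274.1 km.
Leg B→C: central angle 1.6838 rad, distance 5707.2 km.
Total: 4274.1 + 5707.2 ≈ 9981 km.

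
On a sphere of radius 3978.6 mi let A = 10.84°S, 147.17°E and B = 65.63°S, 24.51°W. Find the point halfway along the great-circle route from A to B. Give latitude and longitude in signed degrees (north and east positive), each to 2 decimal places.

-62.30°, 141.23°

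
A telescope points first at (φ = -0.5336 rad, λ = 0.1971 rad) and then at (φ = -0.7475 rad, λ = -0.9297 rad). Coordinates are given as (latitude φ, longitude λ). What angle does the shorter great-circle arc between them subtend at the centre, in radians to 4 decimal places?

0.9059 rad

With latitudes φ₁ = -30.573°, φ₂ = -42.829° and longitude difference Δλ = -64.561°:
Haversine: a = sin²(Δφ/2) + cos φ₁ cos φ₂ sin²(Δλ/2) = 0.0114 + (0.8610)(0.7334)(0.2852) = 0.19150.
Central angle c = 2·arcsin(√a) = 0.90586 rad.
So the angular separation is 0.9059 rad.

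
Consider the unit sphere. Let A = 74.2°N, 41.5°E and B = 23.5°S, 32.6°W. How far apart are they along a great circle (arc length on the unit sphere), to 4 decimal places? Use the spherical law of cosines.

1.8915

In radians: φ₁ = 1.2950, φ₂ = -0.4102, Δλ = -74.100° = -1.2933 rad.
cos c = sin φ₁ sin φ₂ + cos φ₁ cos φ₂ cos Δλ = (0.9622)(-0.3987) + (0.2723)(0.9171)(0.2740) = -0.31528,
so c = arccos(-0.31528) = 1.89154 rad.
On the unit sphere the arc length equals the central angle: 1.8915.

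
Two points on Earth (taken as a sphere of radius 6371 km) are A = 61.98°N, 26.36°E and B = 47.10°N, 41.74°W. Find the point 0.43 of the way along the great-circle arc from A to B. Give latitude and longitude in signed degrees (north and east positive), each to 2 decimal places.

The central angle between A and B is δ = 0.6983 rad.
With f = 0.43, the slerp weights are sin((1−f)δ)/sin δ = 0.6029 and sin(fδ)/sin δ = 0.4601.
Weighted sum of the unit vectors: (0.6029)·(0.4209,0.2086,0.8828) + (0.4601)·(0.5079,-0.4532,0.7325) = (0.4874, -0.0827, 0.8692).
Converting back: φ = atan2(z, √(x²+y²)) = 60.37°, λ = atan2(y, x) = -9.63°.

60.37°, -9.63°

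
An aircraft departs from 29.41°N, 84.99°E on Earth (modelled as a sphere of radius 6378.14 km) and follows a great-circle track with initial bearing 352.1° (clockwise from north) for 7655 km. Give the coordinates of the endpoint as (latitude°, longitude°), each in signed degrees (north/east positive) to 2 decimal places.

79.15°, -52.11°

Angular distance δ = d/R = 7655/6378.14 = 1.20019 rad; initial bearing θ = 6.1453 rad.
sin φ₂ = sin φ₁ cos δ + cos φ₁ sin δ cos θ = (0.4911)(0.3622) + (0.8711)(0.9321)(0.9905) = 0.9821, so φ₂ = 79.15°.
Δλ = atan2(sin θ sin δ cos φ₁, cos δ − sin φ₁ sin φ₂) = atan2(-0.1116, -0.1201) = -137.101°.
λ₂ = 84.990° − 137.101° = -52.11°.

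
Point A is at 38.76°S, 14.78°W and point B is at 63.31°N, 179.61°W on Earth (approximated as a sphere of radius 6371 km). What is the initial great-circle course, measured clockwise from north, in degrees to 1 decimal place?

With φ₁ = -0.6765, φ₂ = 1.1050, Δλ = -2.8768 rad, the forward-azimuth formula gives
θ = atan2( sin Δλ cos φ₂ , cos φ₁ sin φ₂ − sin φ₁ cos φ₂ cos Δλ ) = atan2(-0.1175, 0.4253) = -15.45°.
Adding 360° brings this into [0°, 360°): 344.6°.

344.6°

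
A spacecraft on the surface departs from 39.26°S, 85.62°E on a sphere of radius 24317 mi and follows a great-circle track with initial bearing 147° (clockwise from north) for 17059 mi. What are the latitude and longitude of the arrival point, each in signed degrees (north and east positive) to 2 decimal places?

-64.49°, 140.32°

Angular distance δ = d/R = 17059/24317 = 0.70153 rad; initial bearing θ = 2.5656 rad.
sin φ₂ = sin φ₁ cos δ + cos φ₁ sin δ cos θ = (-0.6328)(0.7639) + (0.7743)(0.6454)(-0.8387) = -0.9025, so φ₂ = -64.49°.
Δλ = atan2(sin θ sin δ cos φ₁, cos δ − sin φ₁ sin φ₂) = atan2(0.2722, 0.1927) = 54.697°.
λ₂ = 85.620° + 54.697° = 140.32°.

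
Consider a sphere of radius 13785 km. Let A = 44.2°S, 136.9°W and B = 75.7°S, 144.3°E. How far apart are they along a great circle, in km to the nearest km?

10771 km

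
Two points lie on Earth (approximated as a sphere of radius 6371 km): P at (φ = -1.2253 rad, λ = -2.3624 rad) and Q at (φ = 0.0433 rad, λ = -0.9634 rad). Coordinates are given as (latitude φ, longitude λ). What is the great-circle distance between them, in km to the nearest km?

9899 km

In radians: φ₁ = -1.2253, φ₂ = 0.0433, Δλ = 80.157° = 1.3990 rad.
cos c = sin φ₁ sin φ₂ + cos φ₁ cos φ₂ cos Δλ = (-0.9409)(0.0433) + (0.3387)(0.9991)(0.1710) = 0.01711,
so c = arccos(0.01711) = 1.55368 rad.
Distance = R·c = 6371 × 1.5537 ≈ 9899 km.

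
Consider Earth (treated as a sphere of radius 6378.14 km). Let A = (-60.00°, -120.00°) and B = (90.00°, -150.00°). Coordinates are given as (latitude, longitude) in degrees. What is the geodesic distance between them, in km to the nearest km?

16698 km

Let φ₁ = -1.0472 rad, φ₂ = 1.5708 rad, and Δλ = -0.5236 rad.
Haversine: a = sin²(Δφ/2) + cos φ₁ cos φ₂ sin²(Δλ/2) = 0.9330 + (0.5000)(0.0000)(0.0670) = 0.93301.
Central angle c = 2·arcsin(√a) = 2.61799 rad.
Distance = R·c = 6378.14 × 2.6180 ≈ 16698 km.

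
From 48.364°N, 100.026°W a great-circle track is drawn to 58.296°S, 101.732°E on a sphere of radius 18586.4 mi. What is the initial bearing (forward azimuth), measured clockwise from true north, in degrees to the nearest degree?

224°

With φ₁ = 0.8441, φ₂ = -1.0175, Δλ = -2.7618 rad, the forward-azimuth formula gives
θ = atan2( sin Δλ cos φ₂ , cos φ₁ sin φ₂ − sin φ₁ cos φ₂ cos Δλ ) = atan2(-0.1948, -0.2005) = -135.82°.
Adding 360° brings this into [0°, 360°): 224°.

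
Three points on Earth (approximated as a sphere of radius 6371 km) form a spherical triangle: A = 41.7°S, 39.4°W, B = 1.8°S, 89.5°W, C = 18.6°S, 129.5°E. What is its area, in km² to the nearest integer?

89937337 km²

Side lengths (central angles): a = 2.3835, b = 2.0740, c = 1.0477 rad; semiperimeter s = 2.7526.
By l'Huilier's theorem, tan(E/4) = √[tan(s/2) tan((s−a)/2) tan((s−b)/2) tan((s−c)/2)], giving spherical excess E = 2.2158 rad.
Area = E·R² = 2.2158 × (6371)² ≈ 89937337 km².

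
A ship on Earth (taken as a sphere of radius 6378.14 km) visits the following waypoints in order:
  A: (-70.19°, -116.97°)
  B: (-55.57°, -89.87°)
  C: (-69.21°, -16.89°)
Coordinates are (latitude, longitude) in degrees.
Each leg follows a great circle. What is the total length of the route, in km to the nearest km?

Leg A→B: central angle 0.3283 rad, distance 2094.1 km.
Leg B→C: central angle 0.5920 rad, distance 3775.6 km.
Total: 2094.1 + 3775.6 ≈ 5870 km.

5870 km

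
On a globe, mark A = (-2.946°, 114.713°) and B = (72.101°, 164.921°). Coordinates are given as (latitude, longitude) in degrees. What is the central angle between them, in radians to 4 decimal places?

In radians: φ₁ = -0.0514, φ₂ = 1.2584, Δλ = 50.208° = 0.8763 rad.
Haversine: a = sin²(Δφ/2) + cos φ₁ cos φ₂ sin²(Δλ/2) = 0.3710 + (0.9987)(0.3073)(0.1800) = 0.42623.
Central angle c = 2·arcsin(√a) = 1.42272 rad.
So the angular separation is 1.4227 rad.

1.4227 rad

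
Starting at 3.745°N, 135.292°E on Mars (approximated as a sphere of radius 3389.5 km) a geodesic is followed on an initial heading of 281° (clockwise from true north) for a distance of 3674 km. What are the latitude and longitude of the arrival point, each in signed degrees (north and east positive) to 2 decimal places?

Angular distance δ = d/R = 3674/3389.5 = 1.08394 rad; initial bearing θ = 4.9044 rad.
sin φ₂ = sin φ₁ cos δ + cos φ₁ sin δ cos θ = (0.0653)(0.4679) + (0.9979)(0.8838)(0.1908) = 0.1988, so φ₂ = 11.47°.
Δλ = atan2(sin θ sin δ cos φ₁, cos δ − sin φ₁ sin φ₂) = atan2(-0.8657, 0.4549) = -62.282°.
λ₂ = 135.292° − 62.282° = 73.01°.

11.47°, 73.01°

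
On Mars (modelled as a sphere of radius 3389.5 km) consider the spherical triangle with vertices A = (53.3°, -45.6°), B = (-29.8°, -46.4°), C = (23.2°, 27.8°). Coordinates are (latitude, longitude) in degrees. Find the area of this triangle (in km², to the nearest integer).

11403187 km²

Side lengths (central angles): a = 1.5494, b = 1.0784, c = 1.4504 rad; semiperimeter s = 2.0391.
By l'Huilier's theorem, tan(E/4) = √[tan(s/2) tan((s−a)/2) tan((s−b)/2) tan((s−c)/2)], giving spherical excess E = 0.9926 rad.
Area = E·R² = 0.9926 × (3389.5)² ≈ 11403187 km².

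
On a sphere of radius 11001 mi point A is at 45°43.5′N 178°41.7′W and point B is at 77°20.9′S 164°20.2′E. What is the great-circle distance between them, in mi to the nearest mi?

Let φ₁ = 0.7981 rad, φ₂ = -1.3500 rad, and Δλ = -0.2962 rad.
cos c = sin φ₁ sin φ₂ + cos φ₁ cos φ₂ cos Δλ = (0.7160)(-0.9757) + (0.6981)(0.2190)(0.9565) = -0.55237,
so c = arccos(-0.55237) = 2.15600 rad.
Distance = R·c = 11001 × 2.1560 ≈ 23718 mi.

23718 mi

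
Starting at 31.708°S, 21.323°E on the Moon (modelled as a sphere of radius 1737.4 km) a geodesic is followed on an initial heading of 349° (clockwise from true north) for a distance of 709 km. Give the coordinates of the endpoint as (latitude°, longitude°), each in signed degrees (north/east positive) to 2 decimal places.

Angular distance δ = d/R = 709/1737.4 = 0.40808 rad; initial bearing θ = 6.0912 rad.
sin φ₂ = sin φ₁ cos δ + cos φ₁ sin δ cos θ = (-0.5256)(0.9179) + (0.8507)(0.3968)(0.9816) = -0.1510, so φ₂ = -8.69°.
Δλ = atan2(sin θ sin δ cos φ₁, cos δ − sin φ₁ sin φ₂) = atan2(-0.0644, 0.8385) = -4.393°.
λ₂ = 21.323° − 4.393° = 16.93°.

-8.69°, 16.93°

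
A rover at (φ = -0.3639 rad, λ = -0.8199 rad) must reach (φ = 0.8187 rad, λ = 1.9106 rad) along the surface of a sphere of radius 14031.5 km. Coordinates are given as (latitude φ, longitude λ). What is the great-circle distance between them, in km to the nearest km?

Let φ₁ = -0.3639 rad, φ₂ = 0.8187 rad, and Δλ = 2.7305 rad.
cos c = sin φ₁ sin φ₂ + cos φ₁ cos φ₂ cos Δλ = (-0.3559)(0.7303) + (0.9345)(0.6832)(-0.9167) = -0.84516,
so c = arccos(-0.84516) = 2.57766 rad.
Distance = R·c = 14031.5 × 2.5777 ≈ 36168 km.

36168 km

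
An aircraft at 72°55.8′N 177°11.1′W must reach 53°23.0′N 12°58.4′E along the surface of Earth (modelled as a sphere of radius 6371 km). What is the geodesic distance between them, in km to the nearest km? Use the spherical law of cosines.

In radians: φ₁ = 1.2729, φ₂ = 0.9317, Δλ = -169.842° = -2.9643 rad.
cos c = sin φ₁ sin φ₂ + cos φ₁ cos φ₂ cos Δλ = (0.9559)(0.8026) + (0.2935)(0.5965)(-0.9843) = 0.59495,
so c = arccos(0.59495) = 0.93360 rad.
Distance = R·c = 6371 × 0.9336 ≈ 5948 km.

5948 km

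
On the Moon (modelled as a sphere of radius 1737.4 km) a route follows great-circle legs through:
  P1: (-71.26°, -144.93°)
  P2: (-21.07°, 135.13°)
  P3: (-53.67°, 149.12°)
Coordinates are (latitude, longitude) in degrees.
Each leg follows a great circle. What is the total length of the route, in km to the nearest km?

Leg P1→P2: central angle 1.1671 rad, distance 2027.7 km.
Leg P2→P3: central angle 0.5987 rad, distance 1040.2 km.
Total: 2027.7 + 1040.2 ≈ 3068 km.

3068 km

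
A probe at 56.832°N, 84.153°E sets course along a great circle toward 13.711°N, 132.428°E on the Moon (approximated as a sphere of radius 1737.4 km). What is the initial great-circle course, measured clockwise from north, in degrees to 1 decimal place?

119.6°

With φ₁ = 0.9919, φ₂ = 0.2393, Δλ = 0.8426 rad, the forward-azimuth formula gives
θ = atan2( sin Δλ cos φ₂ , cos φ₁ sin φ₂ − sin φ₁ cos φ₂ cos Δλ ) = atan2(0.7251, -0.4116) = 119.58°.
So the initial bearing is 119.6°.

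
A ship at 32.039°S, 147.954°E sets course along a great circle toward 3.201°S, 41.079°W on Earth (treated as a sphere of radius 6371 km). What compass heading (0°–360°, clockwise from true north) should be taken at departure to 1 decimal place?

164.6°

Δλ = 170.967° = 2.9839 rad.
y = sin Δλ · cos φ₂ = (0.1570)(0.9984) = 0.1568
x = cos φ₁ sin φ₂ − sin φ₁ cos φ₂ cos Δλ = (0.8477)(-0.0558) − (-0.5305)(0.9984)(-0.9876) = -0.5704
θ = atan2(y, x) = 164.63°, so the bearing is 164.6°.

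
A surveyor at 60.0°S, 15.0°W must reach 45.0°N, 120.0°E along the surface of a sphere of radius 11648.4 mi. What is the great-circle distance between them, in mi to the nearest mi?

30411 mi

In radians: φ₁ = -1.0472, φ₂ = 0.7854, Δλ = 135.000° = 2.3562 rad.
cos c = sin φ₁ sin φ₂ + cos φ₁ cos φ₂ cos Δλ = (-0.8660)(0.7071) + (0.5000)(0.7071)(-0.7071) = -0.86237,
so c = arccos(-0.86237) = 2.61073 rad.
Distance = R·c = 11648.4 × 2.6107 ≈ 30411 mi.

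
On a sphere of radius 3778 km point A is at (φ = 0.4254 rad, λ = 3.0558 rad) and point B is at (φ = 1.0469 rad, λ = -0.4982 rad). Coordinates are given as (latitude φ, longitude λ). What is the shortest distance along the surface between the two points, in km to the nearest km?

With latitudes φ₁ = 24.374°, φ₂ = 59.983° and longitude difference Δλ = 156.371°:
Haversine: a = sin²(Δφ/2) + cos φ₁ cos φ₂ sin²(Δλ/2) = 0.0935 + (0.9109)(0.5003)(0.9581) = 0.53007.
Central angle c = 2·arcsin(√a) = 1.63097 rad.
Distance = R·c = 3778 × 1.6310 ≈ 6162 km.

6162 km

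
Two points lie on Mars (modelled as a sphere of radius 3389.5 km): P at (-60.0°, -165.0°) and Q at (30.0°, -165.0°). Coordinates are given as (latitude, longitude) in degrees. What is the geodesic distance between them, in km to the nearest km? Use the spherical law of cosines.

With latitudes φ₁ = -60.000°, φ₂ = 30.000° and longitude difference Δλ = 0.000°:
cos c = sin φ₁ sin φ₂ + cos φ₁ cos φ₂ cos Δλ = (-0.8660)(0.5000) + (0.5000)(0.8660)(1.0000) = 0.00000,
so c = arccos(0.00000) = 1.57080 rad.
Distance = R·c = 3389.5 × 1.5708 ≈ 5324 km.

5324 km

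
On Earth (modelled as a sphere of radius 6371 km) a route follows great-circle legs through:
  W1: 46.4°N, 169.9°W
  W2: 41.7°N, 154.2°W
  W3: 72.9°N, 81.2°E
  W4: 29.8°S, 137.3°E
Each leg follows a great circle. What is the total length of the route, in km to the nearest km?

Leg W1→W2: central angle 0.2129 rad, distance 1356.2 km.
Leg W2→W3: central angle 1.0343 rad, distance 6589.3 km.
Leg W3→W4: central angle 1.9100 rad, distance 12168.3 km.
Total: 1356.2 + 6589.3 + 12168.3 ≈ 20114 km.

20114 km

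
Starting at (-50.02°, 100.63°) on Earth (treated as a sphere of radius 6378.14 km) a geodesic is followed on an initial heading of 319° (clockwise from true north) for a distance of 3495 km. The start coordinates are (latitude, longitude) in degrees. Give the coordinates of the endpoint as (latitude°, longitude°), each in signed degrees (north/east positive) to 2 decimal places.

Angular distance δ = d/R = 3495/6378.14 = 0.54797 rad; initial bearing θ = 5.5676 rad.
sin φ₂ = sin φ₁ cos δ + cos φ₁ sin δ cos θ = (-0.7663)(0.8536) + (0.6425)(0.5210)(0.7547) = -0.4015, so φ₂ = -23.67°.
Δλ = atan2(sin θ sin δ cos φ₁, cos δ − sin φ₁ sin φ₂) = atan2(-0.2196, 0.5460) = -21.911°.
λ₂ = 100.630° − 21.911° = 78.72°.

-23.67°, 78.72°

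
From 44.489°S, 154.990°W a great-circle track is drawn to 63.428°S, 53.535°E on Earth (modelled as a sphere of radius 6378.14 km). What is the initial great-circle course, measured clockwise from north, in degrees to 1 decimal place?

Δλ = -151.475° = -2.6437 rad.
y = sin Δλ · cos φ₂ = (-0.4775)(0.4473) = -0.2136
x = cos φ₁ sin φ₂ − sin φ₁ cos φ₂ cos Δλ = (0.7134)(-0.8944) − (-0.7008)(0.4473)(-0.8786) = -0.9135
θ = atan2(y, x) = -166.84°; adding 360° gives 193.2°.

193.2°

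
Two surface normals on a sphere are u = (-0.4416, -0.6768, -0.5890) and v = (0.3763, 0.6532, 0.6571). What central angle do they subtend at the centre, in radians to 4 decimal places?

3.0443 rad

u·v = -0.9953; |u| = 1.0000, |v| = 1.0000.
cos θ = (u·v)/(|u||v|) = -0.9953, so θ = 3.0443 rad.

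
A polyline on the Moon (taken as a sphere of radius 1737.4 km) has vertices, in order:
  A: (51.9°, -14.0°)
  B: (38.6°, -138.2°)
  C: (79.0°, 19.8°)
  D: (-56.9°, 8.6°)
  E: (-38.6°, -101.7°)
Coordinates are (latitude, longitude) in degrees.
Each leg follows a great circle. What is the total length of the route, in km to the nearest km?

10403 km

Leg A→B: central angle 1.3491 rad, distance 2343.9 km.
Leg B→C: central angle 1.0768 rad, distance 1870.8 km.
Leg C→D: central angle 2.3748 rad, distance 4125.9 km.
Leg D→E: central angle 1.1869 rad, distance 2062.1 km.
Total: 2343.9 + 1870.8 + 4125.9 + 2062.1 ≈ 10403 km.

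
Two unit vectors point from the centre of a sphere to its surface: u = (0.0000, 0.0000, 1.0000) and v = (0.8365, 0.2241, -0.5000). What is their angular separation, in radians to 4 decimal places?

2.0944 rad

u·v = -0.5000; |u| = 1.0000, |v| = 1.0000.
cos θ = (u·v)/(|u||v|) = -0.5000, so θ = 2.0944 rad.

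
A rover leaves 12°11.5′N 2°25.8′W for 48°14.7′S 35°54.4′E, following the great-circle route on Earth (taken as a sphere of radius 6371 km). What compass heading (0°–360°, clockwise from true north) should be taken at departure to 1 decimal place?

With φ₁ = 0.2128, φ₂ = -0.8420, Δλ = 0.6691 rad, the forward-azimuth formula gives
θ = atan2( sin Δλ cos φ₂ , cos φ₁ sin φ₂ − sin φ₁ cos φ₂ cos Δλ ) = atan2(0.4131, -0.8395) = 153.80°.
So the initial bearing is 153.8°.

153.8°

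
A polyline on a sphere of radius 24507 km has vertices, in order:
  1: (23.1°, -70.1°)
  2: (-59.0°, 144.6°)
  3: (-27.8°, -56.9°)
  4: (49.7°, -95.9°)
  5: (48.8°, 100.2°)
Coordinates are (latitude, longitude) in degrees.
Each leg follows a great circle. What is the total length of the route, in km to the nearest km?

168244 km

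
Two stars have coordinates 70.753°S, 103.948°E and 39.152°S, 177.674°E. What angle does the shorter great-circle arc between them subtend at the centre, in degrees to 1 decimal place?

48.1°

With latitudes φ₁ = -70.753°, φ₂ = -39.152° and longitude difference Δλ = 73.726°:
Haversine: a = sin²(Δφ/2) + cos φ₁ cos φ₂ sin²(Δλ/2) = 0.0741 + (0.3296)(0.7755)(0.3599) = 0.16614.
Central angle c = 2·arcsin(√a) = 0.83965 rad.
So the angular separation is 48.1°.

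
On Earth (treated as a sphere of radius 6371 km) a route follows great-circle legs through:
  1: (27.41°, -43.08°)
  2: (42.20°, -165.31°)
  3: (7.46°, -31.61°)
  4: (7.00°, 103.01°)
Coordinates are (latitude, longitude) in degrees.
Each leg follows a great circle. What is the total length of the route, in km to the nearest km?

37775 km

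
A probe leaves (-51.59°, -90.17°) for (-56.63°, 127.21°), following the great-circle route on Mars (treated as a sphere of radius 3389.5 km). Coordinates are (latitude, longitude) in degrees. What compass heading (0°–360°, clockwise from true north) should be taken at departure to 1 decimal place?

201.2°

With φ₁ = -0.9004, φ₂ = -0.9884, Δλ = -2.4892 rad, the forward-azimuth formula gives
θ = atan2( sin Δλ cos φ₂ , cos φ₁ sin φ₂ − sin φ₁ cos φ₂ cos Δλ ) = atan2(-0.3339, -0.8613) = -158.81°.
Adding 360° brings this into [0°, 360°): 201.2°.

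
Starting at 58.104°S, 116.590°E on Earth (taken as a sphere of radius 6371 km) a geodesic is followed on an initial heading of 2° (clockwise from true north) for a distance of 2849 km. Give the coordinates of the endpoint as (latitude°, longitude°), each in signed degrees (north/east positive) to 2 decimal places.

-32.49°, 117.62°

Angular distance δ = d/R = 2849/6371 = 0.44718 rad; initial bearing θ = 0.0349 rad.
sin φ₂ = sin φ₁ cos δ + cos φ₁ sin δ cos θ = (-0.8490)(0.9017) + (0.5284)(0.4324)(0.9994) = -0.5372, so φ₂ = -32.49°.
Δλ = atan2(sin θ sin δ cos φ₁, cos δ − sin φ₁ sin φ₂) = atan2(0.0080, 0.4456) = 1.025°.
λ₂ = 116.590° + 1.025° = 117.62°.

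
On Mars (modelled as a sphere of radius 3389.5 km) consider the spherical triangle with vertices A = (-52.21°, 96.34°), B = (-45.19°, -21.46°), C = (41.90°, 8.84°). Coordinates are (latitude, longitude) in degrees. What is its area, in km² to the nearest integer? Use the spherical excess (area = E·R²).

17436627 km²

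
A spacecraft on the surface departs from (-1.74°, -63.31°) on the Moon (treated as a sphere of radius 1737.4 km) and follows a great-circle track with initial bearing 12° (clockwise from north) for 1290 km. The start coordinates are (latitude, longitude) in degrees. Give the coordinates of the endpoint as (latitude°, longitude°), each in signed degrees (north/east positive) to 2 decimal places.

Angular distance δ = d/R = 1290/1737.4 = 0.74249 rad; initial bearing θ = 0.2094 rad.
sin φ₂ = sin φ₁ cos δ + cos φ₁ sin δ cos θ = (-0.0304)(0.7368) + (0.9995)(0.6761)(0.9781) = 0.6387, so φ₂ = 39.69°.
Δλ = atan2(sin θ sin δ cos φ₁, cos δ − sin φ₁ sin φ₂) = atan2(0.1405, 0.7562) = 10.526°.
λ₂ = -63.310° + 10.526° = -52.78°.

39.69°, -52.78°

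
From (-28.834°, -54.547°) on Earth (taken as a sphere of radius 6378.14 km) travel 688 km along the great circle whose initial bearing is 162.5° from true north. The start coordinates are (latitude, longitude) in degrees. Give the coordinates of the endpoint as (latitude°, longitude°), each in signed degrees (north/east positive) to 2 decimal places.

Angular distance δ = d/R = 688/6378.14 = 0.10787 rad; initial bearing θ = 2.8362 rad.
sin φ₂ = sin φ₁ cos δ + cos φ₁ sin δ cos θ = (-0.4823)(0.9942) + (0.8760)(0.1077)(-0.9537) = -0.5694, so φ₂ = -34.71°.
Δλ = atan2(sin θ sin δ cos φ₁, cos δ − sin φ₁ sin φ₂) = atan2(0.0284, 0.7196) = 2.257°.
λ₂ = -54.547° + 2.257° = -52.29°.

-34.71°, -52.29°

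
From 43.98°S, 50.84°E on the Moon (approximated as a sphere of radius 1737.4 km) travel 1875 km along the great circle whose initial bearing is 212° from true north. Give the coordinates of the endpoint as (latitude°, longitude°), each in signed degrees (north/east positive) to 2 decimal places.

Angular distance δ = d/R = 1875/1737.4 = 1.07920 rad; initial bearing θ = 3.7001 rad.
sin φ₂ = sin φ₁ cos δ + cos φ₁ sin δ cos θ = (-0.6944)(0.4720) + (0.7196)(0.8816)(-0.8480) = -0.8658, so φ₂ = -59.97°.
Δλ = atan2(sin θ sin δ cos φ₁, cos δ − sin φ₁ sin φ₂) = atan2(-0.3362, -0.1292) = -111.017°.
λ₂ = 50.840° − 111.017° = -60.18°.

-59.97°, -60.18°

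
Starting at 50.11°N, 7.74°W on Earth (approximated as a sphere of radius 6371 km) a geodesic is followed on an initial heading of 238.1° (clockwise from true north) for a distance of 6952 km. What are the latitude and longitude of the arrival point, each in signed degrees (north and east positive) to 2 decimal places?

Angular distance δ = d/R = 6952/6371 = 1.09119 rad; initial bearing θ = 4.1556 rad.
sin φ₂ = sin φ₁ cos δ + cos φ₁ sin δ cos θ = (0.7673)(0.4614) + (0.6413)(0.8872)(-0.5284) = 0.0534, so φ₂ = 3.06°.
Δλ = atan2(sin θ sin δ cos φ₁, cos δ − sin φ₁ sin φ₂) = atan2(-0.4830, 0.4205) = -48.961°.
λ₂ = -7.740° − 48.961° = -56.70°.

3.06°, -56.70°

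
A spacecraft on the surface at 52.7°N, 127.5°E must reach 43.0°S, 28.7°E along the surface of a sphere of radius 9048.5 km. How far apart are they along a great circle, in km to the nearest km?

20153 km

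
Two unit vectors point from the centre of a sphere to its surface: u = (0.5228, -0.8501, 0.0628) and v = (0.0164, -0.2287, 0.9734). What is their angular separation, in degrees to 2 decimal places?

74.69°

u·v = 0.2641; |u| = 1.0000, |v| = 1.0000.
cos θ = (u·v)/(|u||v|) = 0.2641, so θ = 74.69°.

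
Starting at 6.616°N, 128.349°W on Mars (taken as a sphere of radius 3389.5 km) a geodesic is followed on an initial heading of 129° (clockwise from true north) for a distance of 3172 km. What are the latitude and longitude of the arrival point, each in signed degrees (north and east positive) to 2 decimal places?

-25.78°, -84.33°

Angular distance δ = d/R = 3172/3389.5 = 0.93583 rad; initial bearing θ = 2.2515 rad.
sin φ₂ = sin φ₁ cos δ + cos φ₁ sin δ cos θ = (0.1152)(0.5931) + (0.9933)(0.8051)(-0.6293) = -0.4349, so φ₂ = -25.78°.
Δλ = atan2(sin θ sin δ cos φ₁, cos δ − sin φ₁ sin φ₂) = atan2(0.6215, 0.6433) = 44.015°.
λ₂ = -128.349° + 44.015° = -84.33°.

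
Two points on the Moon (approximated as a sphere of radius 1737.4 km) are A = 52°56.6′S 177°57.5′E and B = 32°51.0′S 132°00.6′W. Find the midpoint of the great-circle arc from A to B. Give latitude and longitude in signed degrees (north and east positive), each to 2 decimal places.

Central angle δ = 0.7104 rad. Interpolating on the sphere with fraction f = 0.5:
P = [sin((1−f)δ)·A + sin(fδ)·B] / sin δ = 0.5333·A + 0.5333·B in Cartesian coordinates,
giving P = (-0.6210, -0.3214, -0.7149), i.e. latitude -45.63°, longitude -152.63°.

-45.63°, -152.63°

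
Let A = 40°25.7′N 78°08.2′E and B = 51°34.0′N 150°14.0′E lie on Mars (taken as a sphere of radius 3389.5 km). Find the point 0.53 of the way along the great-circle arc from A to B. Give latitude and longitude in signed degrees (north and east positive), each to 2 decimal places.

The central angle between A and B is δ = 0.8587 rad.
With f = 0.53, the slerp weights are sin((1−f)δ)/sin δ = 0.5188 and sin(fδ)/sin δ = 0.5807.
Weighted sum of the unit vectors: (0.5188)·(0.1565,0.7450,0.6485) + (0.5807)·(-0.5396,0.3086,0.7833) = (-0.2321, 0.5657, 0.7913).
Converting back: φ = atan2(z, √(x²+y²)) = 52.31°, λ = atan2(y, x) = 112.31°.

52.31°, 112.31°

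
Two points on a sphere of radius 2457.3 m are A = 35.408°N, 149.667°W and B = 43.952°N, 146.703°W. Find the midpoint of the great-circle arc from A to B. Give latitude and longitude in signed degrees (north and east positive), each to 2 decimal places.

The central angle between A and B is δ = 0.1543 rad.
With f = 0.5, the slerp weights are sin((1−f)δ)/sin δ = 0.5015 and sin(fδ)/sin δ = 0.5015.
Weighted sum of the unit vectors: (0.5015)·(-0.7035,-0.4116,0.5794) + (0.5015)·(-0.6017,-0.3952,0.6941) = (-0.6546, -0.4046, 0.6386).
Converting back: φ = atan2(z, √(x²+y²)) = 39.69°, λ = atan2(y, x) = -148.28°.

39.69°, -148.28°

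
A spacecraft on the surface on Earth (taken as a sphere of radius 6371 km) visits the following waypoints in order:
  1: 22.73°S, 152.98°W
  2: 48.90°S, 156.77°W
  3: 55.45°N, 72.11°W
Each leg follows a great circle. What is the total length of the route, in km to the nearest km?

Leg 1→2: central angle 0.4598 rad, distance 2929.1 km.
Leg 2→3: central angle 2.1969 rad, distance 13996.2 km.
Total: 2929.1 + 13996.2 ≈ 16925 km.

16925 km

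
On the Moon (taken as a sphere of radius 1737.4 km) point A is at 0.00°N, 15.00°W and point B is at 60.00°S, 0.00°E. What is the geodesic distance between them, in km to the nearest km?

In radians: φ₁ = 0.0000, φ₂ = -1.0472, Δλ = 15.000° = 0.2618 rad.
Haversine: a = sin²(Δφ/2) + cos φ₁ cos φ₂ sin²(Δλ/2) = 0.2500 + (1.0000)(0.5000)(0.0170) = 0.25852.
Central angle c = 2·arcsin(√a) = 1.06676 rad.
Distance = R·c = 1737.4 × 1.0668 ≈ 1853 km.

1853 km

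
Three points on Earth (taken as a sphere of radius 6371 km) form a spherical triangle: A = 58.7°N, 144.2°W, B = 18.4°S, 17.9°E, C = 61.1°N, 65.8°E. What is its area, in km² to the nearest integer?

Side lengths (central angles): a = 1.5397, b = 1.0115, c = 2.4021 rad; semiperimeter s = 2.4766.
By l'Huilier's theorem, tan(E/4) = √[tan(s/2) tan((s−a)/2) tan((s−b)/2) tan((s−c)/2)], giving spherical excess E = 0.8727 rad.
Area = E·R² = 0.8727 × (6371)² ≈ 35423009 km².

35423009 km²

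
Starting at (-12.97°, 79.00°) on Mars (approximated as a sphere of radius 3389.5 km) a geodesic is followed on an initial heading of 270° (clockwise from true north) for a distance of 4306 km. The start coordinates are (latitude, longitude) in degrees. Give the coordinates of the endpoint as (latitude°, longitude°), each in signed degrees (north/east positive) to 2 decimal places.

-3.81°, 5.80°

Angular distance δ = d/R = 4306/3389.5 = 1.27039 rad; initial bearing θ = 4.7124 rad.
sin φ₂ = sin φ₁ cos δ + cos φ₁ sin δ cos θ = (-0.2244)(0.2959) + (0.9745)(0.9552)(-0.0000) = -0.0664, so φ₂ = -3.81°.
Δλ = atan2(sin θ sin δ cos φ₁, cos δ − sin φ₁ sin φ₂) = atan2(-0.9308, 0.2810) = -73.202°.
λ₂ = 79.000° − 73.202° = 5.80°.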